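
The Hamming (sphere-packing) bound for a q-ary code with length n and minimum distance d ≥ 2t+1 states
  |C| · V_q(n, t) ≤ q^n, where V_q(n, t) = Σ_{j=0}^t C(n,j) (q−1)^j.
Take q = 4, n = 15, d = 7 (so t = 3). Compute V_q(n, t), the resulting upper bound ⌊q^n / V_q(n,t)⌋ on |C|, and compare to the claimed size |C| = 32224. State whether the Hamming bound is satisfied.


V_q(n, t) = 13276, q^n = 1073741824, Hamming bound = 80878, |C| = 32224 ≤ bound (satisfied).

Step 1: Compute V_q(n, t) = Σ_{j=0}^3 C(n, j) (q−1)^j.
  j = 0: C(15,0)·(3)^0 = 1·1 = 1.
  j = 1: C(15,1)·(3)^1 = 15·3 = 45.
  j = 2: C(15,2)·(3)^2 = 105·9 = 945.
  j = 3: C(15,3)·(3)^3 = 455·27 = 12285.
  V_q(n, t) = 1 + 45 + 945 + 12285 = 13276.
Step 2: q^n = 4^15 = 1073741824.
Step 3: Hamming bound ⌊q^n / V_q(n,t)⌋ = ⌊1073741824/13276⌋ = 80878.
Step 4: Compare |C| = 32224 to 80878: satisfied.
The claimed |C| lies below the Hamming bound.


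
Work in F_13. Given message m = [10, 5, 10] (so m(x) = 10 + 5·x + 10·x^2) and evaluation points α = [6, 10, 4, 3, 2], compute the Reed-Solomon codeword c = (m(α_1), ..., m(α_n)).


c = [10, 7, 8, 11, 8]

Message polynomial: m(x) = 10 + 5·x + 10·x^2 (mod 13).
For each evaluation point α_i, compute m(α_i) mod 13:
  α_1 = 6: Horner steps 10 → 0 → 10, so m(6) = 10.
  α_2 = 10: Horner steps 10 → 1 → 7, so m(10) = 7.
  α_3 = 4: Horner steps 10 → 6 → 8, so m(4) = 8.
  α_4 = 3: Horner steps 10 → 9 → 11, so m(3) = 11.
  α_5 = 2: Horner steps 10 → 12 → 8, so m(2) = 8.
Codeword c = [10, 7, 8, 11, 8] ∈ F_13^5.


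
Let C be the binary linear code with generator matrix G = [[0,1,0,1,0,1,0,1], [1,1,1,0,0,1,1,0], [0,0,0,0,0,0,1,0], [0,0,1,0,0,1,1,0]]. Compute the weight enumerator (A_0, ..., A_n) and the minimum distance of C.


Weight distribution: A_0 = 1, A_1 = 1, A_2 = 2, A_3 = 2, A_4 = 5, A_5 = 5. Minimum distance d = 1.

Enumerate all 2^4 = 16 messages m ∈ F_2^4.
For each, compute codeword c = mG in F_2^8, then tally its weight.
  m = 0000 → c = 00000000, weight = 0.
  m = 1000 → c = 01010101, weight = 4.
  m = 0100 → c = 11100110, weight = 5.
  m = 1100 → c = 10110011, weight = 5.
  m = 0010 → c = 00000010, weight = 1.
  m = 1010 → c = 01010111, weight = 5.
  m = 0110 → c = 11100100, weight = 4.
  m = 1110 → c = 10110001, weight = 4.
  m = 0001 → c = 00100110, weight = 3.
  m = 1001 → c = 01110011, weight = 5.
  m = 0101 → c = 11000000, weight = 2.
  m = 1101 → c = 10010101, weight = 4.
  m = 0011 → c = 00100100, weight = 2.
  m = 1011 → c = 01110001, weight = 4.
  m = 0111 → c = 11000010, weight = 3.
  m = 1111 → c = 10010111, weight = 5.
Tally weights:
  weight 0: 1 codewords.
  weight 1: 1 codewords.
  weight 2: 2 codewords.
  weight 3: 2 codewords.
  weight 4: 5 codewords.
  weight 5: 5 codewords.
Minimum distance d = smallest w > 0 with A_w > 0 = 1.
Sanity: Σ A_w = 16 = 2^4 = 16 ✓.


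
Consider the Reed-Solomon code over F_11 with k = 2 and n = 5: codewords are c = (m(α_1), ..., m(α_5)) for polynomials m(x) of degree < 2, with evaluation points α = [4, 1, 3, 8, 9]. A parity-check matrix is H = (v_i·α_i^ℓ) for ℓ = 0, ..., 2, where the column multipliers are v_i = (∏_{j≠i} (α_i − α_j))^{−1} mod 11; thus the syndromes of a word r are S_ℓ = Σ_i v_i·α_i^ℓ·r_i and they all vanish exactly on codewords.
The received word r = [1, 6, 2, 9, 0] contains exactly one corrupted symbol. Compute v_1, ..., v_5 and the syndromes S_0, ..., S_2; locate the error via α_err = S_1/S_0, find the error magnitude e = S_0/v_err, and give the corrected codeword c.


S = (6, 7, 10), error at position 3, error magnitude e = 3, c = [1, 6, 10, 9, 0].

Step 1: column multipliers v_i = (∏_{j≠i}(α_i − α_j))^{−1} mod 11.
  i = 1 (α = 4): (4−1)(4−3)(4−8)(4−9) = 3·1·(−4)·(−5) = 60 ≡ 5, so v_1 = 5^{−1} = 9 (mod 11).
  i = 2 (α = 1): (1−4)(1−3)(1−8)(1−9) = (−3)·(−2)·(−7)·(−8) = 336 ≡ 6, so v_2 = 6^{−1} = 2 (mod 11).
  i = 3 (α = 3): (3−4)(3−1)(3−8)(3−9) = (−1)·2·(−5)·(−6) = −60 ≡ 6, so v_3 = 6^{−1} = 2 (mod 11).
  i = 4 (α = 8): (8−4)(8−1)(8−3)(8−9) = 4·7·5·(−1) = −140 ≡ 3, so v_4 = 3^{−1} = 4 (mod 11).
  i = 5 (α = 9): (9−4)(9−1)(9−3)(9−8) = 5·8·6·1 = 240 ≡ 9, so v_5 = 9^{−1} = 5 (mod 11).
  v = [9, 2, 2, 4, 5].
Step 2: syndromes of r = [1, 6, 2, 9, 0] (all sums mod 11).
  S_0 = Σ v_i r_i = 9·1 + 2·6 + 2·2 + 4·9 + 5·0 = 61 ≡ 6.
  S_1 = Σ v_i α_i r_i = 9·4·1 + 2·1·6 + 2·3·2 + 4·8·9 + 5·9·0 = 348 ≡ 7.
  α_i^2 mod 11 = [5, 1, 9, 9, 4].
  S_2 = Σ v_i α_i^2 r_i = 9·5·1 + 2·1·6 + 2·9·2 + 4·9·9 + 5·4·0 = 417 ≡ 10.
  S = (6, 7, 10) ≠ 0, so r is not a codeword (an error is present).
Step 3: locate the error. For a single error e at position i, S_ℓ = v_i·e·α_i^ℓ, so α_err = S_1/S_0.
  S_0^{−1} = 6^{−1} = 2 (mod 11), so α_err = 7·2 = 14 ≡ 3 = α_3. Error position i = 3.
  Consistency check: S_2/S_1 = 10·8 = 80 ≡ 3 = α_err ✓ (single-error assumption holds).
Step 4: error magnitude e = S_0/v_3 = S_0·∏_{j≠3}(α_3 − α_j) = 6·6 = 36 ≡ 3 (mod 11).
Step 5: correct position 3: c_3 = r_3 − e = 2 − 3 ≡ 10 (mod 11). Hence c = [1, 6, 10, 9, 0].
  Check: interpolating c through the α_i gives m(x) = 4 + 2·x (degree < 2) with m(α_i) = c_i for every i, so c is indeed a codeword.


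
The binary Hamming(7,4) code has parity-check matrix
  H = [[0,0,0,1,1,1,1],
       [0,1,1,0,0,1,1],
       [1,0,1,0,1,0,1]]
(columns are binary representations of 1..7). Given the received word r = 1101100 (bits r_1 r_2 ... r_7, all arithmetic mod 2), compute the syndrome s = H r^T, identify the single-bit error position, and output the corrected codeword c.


s = (0, 1, 0)^T, error position = 2, corrected codeword c = 1001100

Compute s = H r^T mod 2 one row at a time:
  s_1 = 1 + 1 + 0 + 0 = 2 ≡ 0 (mod 2).
  s_2 = 1 + 0 + 0 + 0 = 1 ≡ 1 (mod 2).
  s_3 = 1 + 0 + 1 + 0 = 2 ≡ 0 (mod 2).
s = (0, 1, 0)^T — this equals column 2 of H (binary 010), so error is at position 2.
Correct: flip bit 2 of r = 1101100 to get c = 1001100.


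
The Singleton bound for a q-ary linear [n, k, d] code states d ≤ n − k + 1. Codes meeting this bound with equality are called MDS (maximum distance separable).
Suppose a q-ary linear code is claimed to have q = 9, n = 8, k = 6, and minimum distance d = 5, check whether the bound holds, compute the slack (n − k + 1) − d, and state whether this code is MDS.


Singleton RHS = n − k + 1 = 3, slack = -2, bound violated (no such code; not MDS).

Singleton bound: d ≤ n − k + 1.
Here n = 8, k = 6, so n − k + 1 = 3.
Given d = 5, check d ≤ 3: NO.
Slack = (n − k + 1) − d = -2.
The slack is negative: d = 5 exceeds n − k + 1 = 3 by 2, so the Singleton bound is violated and no linear [8, 6, 5]_9 code can exist. In particular it is not MDS (MDS requires d = n − k + 1 exactly).
Description: the claimed parameters are [8, 6, 5]_9; such a code would be impossible (violates the Singleton bound).


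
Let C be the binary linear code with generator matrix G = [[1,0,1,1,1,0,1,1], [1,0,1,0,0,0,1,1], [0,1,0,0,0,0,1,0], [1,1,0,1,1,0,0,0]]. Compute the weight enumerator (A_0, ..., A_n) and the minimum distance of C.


Weight distribution: A_0 = 1, A_2 = 5, A_4 = 7, A_6 = 3. Minimum distance d = 2.

Enumerate all 2^4 = 16 messages m ∈ F_2^4.
For each, compute codeword c = mG in F_2^8, then tally its weight.
  m = 0000 → c = 00000000, weight = 0.
  m = 1000 → c = 10111011, weight = 6.
  m = 0100 → c = 10100011, weight = 4.
  m = 1100 → c = 00011000, weight = 2.
  m = 0010 → c = 01000010, weight = 2.
  m = 1010 → c = 11111001, weight = 6.
  m = 0110 → c = 11100001, weight = 4.
  m = 1110 → c = 01011010, weight = 4.
  m = 0001 → c = 11011000, weight = 4.
  m = 1001 → c = 01100011, weight = 4.
  m = 0101 → c = 01111011, weight = 6.
  m = 1101 → c = 11000000, weight = 2.
  m = 0011 → c = 10011010, weight = 4.
  m = 1011 → c = 00100001, weight = 2.
  m = 0111 → c = 00111001, weight = 4.
  m = 1111 → c = 10000010, weight = 2.
Tally weights:
  weight 0: 1 codewords.
  weight 2: 5 codewords.
  weight 4: 7 codewords.
  weight 6: 3 codewords.
Minimum distance d = smallest w > 0 with A_w > 0 = 2.
Sanity: Σ A_w = 16 = 2^4 = 16 ✓.


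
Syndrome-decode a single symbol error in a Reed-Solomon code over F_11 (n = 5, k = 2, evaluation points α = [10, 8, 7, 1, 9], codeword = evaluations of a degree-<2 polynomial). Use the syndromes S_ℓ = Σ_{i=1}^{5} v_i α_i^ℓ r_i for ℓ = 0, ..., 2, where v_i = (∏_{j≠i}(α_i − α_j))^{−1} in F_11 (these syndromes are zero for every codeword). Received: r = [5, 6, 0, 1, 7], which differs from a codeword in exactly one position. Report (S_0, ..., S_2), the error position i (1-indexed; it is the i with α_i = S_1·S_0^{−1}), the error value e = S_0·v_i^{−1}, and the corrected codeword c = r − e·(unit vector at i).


S = (10, 3, 2), error at position 2, error magnitude e = 8, c = [5, 9, 0, 1, 7].

Step 1: column multipliers v_i = (∏_{j≠i}(α_i − α_j))^{−1} mod 11.
  i = 1 (α = 10): (10−8)(10−7)(10−1)(10−9) = 2·3·9·1 = 54 ≡ 10, so v_1 = 10^{−1} = 10 (mod 11).
  i = 2 (α = 8): (8−10)(8−7)(8−1)(8−9) = (−2)·1·7·(−1) = 14 ≡ 3, so v_2 = 3^{−1} = 4 (mod 11).
  i = 3 (α = 7): (7−10)(7−8)(7−1)(7−9) = (−3)·(−1)·6·(−2) = −36 ≡ 8, so v_3 = 8^{−1} = 7 (mod 11).
  i = 4 (α = 1): (1−10)(1−8)(1−7)(1−9) = (−9)·(−7)·(−6)·(−8) = 3024 ≡ 10, so v_4 = 10^{−1} = 10 (mod 11).
  i = 5 (α = 9): (9−10)(9−8)(9−7)(9−1) = (−1)·1·2·8 = −16 ≡ 6, so v_5 = 6^{−1} = 2 (mod 11).
  v = [10, 4, 7, 10, 2].
Step 2: syndromes of r = [5, 6, 0, 1, 7] (all sums mod 11).
  S_0 = Σ v_i r_i = 10·5 + 4·6 + 7·0 + 10·1 + 2·7 = 98 ≡ 10.
  S_1 = Σ v_i α_i r_i = 10·10·5 + 4·8·6 + 7·7·0 + 10·1·1 + 2·9·7 = 828 ≡ 3.
  α_i^2 mod 11 = [1, 9, 5, 1, 4].
  S_2 = Σ v_i α_i^2 r_i = 10·1·5 + 4·9·6 + 7·5·0 + 10·1·1 + 2·4·7 = 332 ≡ 2.
  S = (10, 3, 2) ≠ 0, so r is not a codeword (an error is present).
Step 3: locate the error. For a single error e at position i, S_ℓ = v_i·e·α_i^ℓ, so α_err = S_1/S_0.
  S_0^{−1} = 10^{−1} = 10 (mod 11), so α_err = 3·10 = 30 ≡ 8 = α_2. Error position i = 2.
  Consistency check: S_2/S_1 = 2·4 = 8 ≡ 8 = α_err ✓ (single-error assumption holds).
Step 4: error magnitude e = S_0/v_2 = S_0·∏_{j≠2}(α_2 − α_j) = 10·3 = 30 ≡ 8 (mod 11).
Step 5: correct position 2: c_2 = r_2 − e = 6 − 8 ≡ 9 (mod 11). Hence c = [5, 9, 0, 1, 7].
  Check: interpolating c through the α_i gives m(x) = 3 + 9·x (degree < 2) with m(α_i) = c_i for every i, so c is indeed a codeword.


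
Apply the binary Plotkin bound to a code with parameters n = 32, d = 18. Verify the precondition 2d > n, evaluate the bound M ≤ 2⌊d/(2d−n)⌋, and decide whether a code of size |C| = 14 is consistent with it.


Plotkin bound M ≤ 8; given |C| = 14 > bound (violated).

Check applicability: 2d = 36, n = 32.
2d − n = 4 > 0, so Plotkin applies.
Compute d/(2d−n) = 18/4 ≈ 4.5000.
⌊d/(2d−n)⌋ = 4.
Plotkin bound: M ≤ 2·4 = 8.
Given |C| = 14, check: VIOLATED.
This |C| is above the Plotkin bound, so no binary code with n = 32, d = 18 and 14 codewords exists.


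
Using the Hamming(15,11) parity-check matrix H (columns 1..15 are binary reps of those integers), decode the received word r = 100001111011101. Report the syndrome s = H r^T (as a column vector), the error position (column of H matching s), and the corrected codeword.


s = (0, 1, 0, 0)^T, error position = 4, corrected codeword c = 100101111011101

Compute s = H r^T mod 2 one row at a time:
  s_1 = 1 + 1 + 0 + 1 + 1 + 1 + 0 + 1 = 6 ≡ 0 (mod 2).
  s_2 = 0 + 0 + 1 + 1 + 1 + 1 + 0 + 1 = 5 ≡ 1 (mod 2).
  s_3 = 0 + 0 + 1 + 1 + 0 + 1 + 0 + 1 = 4 ≡ 0 (mod 2).
  s_4 = 1 + 0 + 0 + 1 + 1 + 1 + 1 + 1 = 6 ≡ 0 (mod 2).
s = (0, 1, 0, 0)^T — this equals column 4 of H (binary 0100), so error is at position 4.
Correct: flip bit 4 of r = 100001111011101 to get c = 100101111011101.


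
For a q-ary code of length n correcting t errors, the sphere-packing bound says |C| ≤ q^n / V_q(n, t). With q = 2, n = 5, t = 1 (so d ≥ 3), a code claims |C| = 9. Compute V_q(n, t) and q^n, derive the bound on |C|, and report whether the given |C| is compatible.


V_q(n, t) = 6, q^n = 32, Hamming bound = 5, |C| = 9 > bound (violated).

Step 1: Compute V_q(n, t) = Σ_{j=0}^1 C(n, j) (q−1)^j.
  j = 0: C(5,0)·(1)^0 = 1·1 = 1.
  j = 1: C(5,1)·(1)^1 = 5·1 = 5.
  V_q(n, t) = 1 + 5 = 6.
Step 2: q^n = 2^5 = 32.
Step 3: Hamming bound ⌊q^n / V_q(n,t)⌋ = ⌊32/6⌋ = 5.
Step 4: Compare |C| = 9 to 5: violated.
The claimed |C| lies above the Hamming bound, so no 2-ary code of length 5 with d ≥ 3 can have 9 codewords.


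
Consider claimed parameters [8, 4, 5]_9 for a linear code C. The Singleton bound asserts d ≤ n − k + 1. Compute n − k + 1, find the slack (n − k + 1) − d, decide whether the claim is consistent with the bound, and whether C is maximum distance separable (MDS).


Singleton RHS = n − k + 1 = 5, slack = 0, bound satisfied, MDS.

Singleton bound: d ≤ n − k + 1.
Here n = 8, k = 4, so n − k + 1 = 5.
Given d = 5, check d ≤ 5: YES.
Slack = (n − k + 1) − d = 0.
The code is MDS (slack = 0).
Description: the claimed parameters are [8, 4, 5]_9; such a code would be MDS (meets Singleton bound).


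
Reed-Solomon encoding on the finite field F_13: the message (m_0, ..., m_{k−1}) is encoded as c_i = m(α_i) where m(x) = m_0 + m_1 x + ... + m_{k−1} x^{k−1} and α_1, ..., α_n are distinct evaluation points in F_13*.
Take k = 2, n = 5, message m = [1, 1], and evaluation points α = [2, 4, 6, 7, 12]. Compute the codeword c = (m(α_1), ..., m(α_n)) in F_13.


c = [3, 5, 7, 8, 0]

Message polynomial: m(x) = 1 + 1·x (mod 13).
For each evaluation point α_i, compute m(α_i) mod 13:
  α_1 = 2: Horner steps 1 → 3, so m(2) = 3.
  α_2 = 4: Horner steps 1 → 5, so m(4) = 5.
  α_3 = 6: Horner steps 1 → 7, so m(6) = 7.
  α_4 = 7: Horner steps 1 → 8, so m(7) = 8.
  α_5 = 12: Horner steps 1 → 0, so m(12) = 0.
Codeword c = [3, 5, 7, 8, 0] ∈ F_13^5.


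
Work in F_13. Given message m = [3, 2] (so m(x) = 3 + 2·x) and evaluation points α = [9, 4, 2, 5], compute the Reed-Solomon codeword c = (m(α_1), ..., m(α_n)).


c = [8, 11, 7, 0]

Message polynomial: m(x) = 3 + 2·x (mod 13).
For each evaluation point α_i, compute m(α_i) mod 13:
  α_1 = 9: Horner steps 2 → 8, so m(9) = 8.
  α_2 = 4: Horner steps 2 → 11, so m(4) = 11.
  α_3 = 2: Horner steps 2 → 7, so m(2) = 7.
  α_4 = 5: Horner steps 2 → 0, so m(5) = 0.
Codeword c = [8, 11, 7, 0] ∈ F_13^4.


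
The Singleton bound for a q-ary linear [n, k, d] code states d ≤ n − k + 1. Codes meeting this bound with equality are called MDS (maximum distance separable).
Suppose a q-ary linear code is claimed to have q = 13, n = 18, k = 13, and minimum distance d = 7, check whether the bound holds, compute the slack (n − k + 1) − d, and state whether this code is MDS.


Singleton RHS = n − k + 1 = 6, slack = -1, bound violated (no such code; not MDS).

Singleton bound: d ≤ n − k + 1.
Here n = 18, k = 13, so n − k + 1 = 6.
Given d = 7, check d ≤ 6: NO.
Slack = (n − k + 1) − d = -1.
The slack is negative: d = 7 exceeds n − k + 1 = 6 by 1, so the Singleton bound is violated and no linear [18, 13, 7]_13 code can exist. In particular it is not MDS (MDS requires d = n − k + 1 exactly).
Description: the claimed parameters are [18, 13, 7]_13; such a code would be impossible (violates the Singleton bound).


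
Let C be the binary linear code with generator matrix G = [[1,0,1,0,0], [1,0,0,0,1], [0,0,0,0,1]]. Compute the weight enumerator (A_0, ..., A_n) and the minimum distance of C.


Weight distribution: A_0 = 1, A_1 = 3, A_2 = 3, A_3 = 1. Minimum distance d = 1.

Enumerate all 2^3 = 8 messages m ∈ F_2^3.
For each, compute codeword c = mG in F_2^5, then tally its weight.
  m = 000 → c = 00000, weight = 0.
  m = 100 → c = 10100, weight = 2.
  m = 010 → c = 10001, weight = 2.
  m = 110 → c = 00101, weight = 2.
  m = 001 → c = 00001, weight = 1.
  m = 101 → c = 10101, weight = 3.
  m = 011 → c = 10000, weight = 1.
  m = 111 → c = 00100, weight = 1.
Tally weights:
  weight 0: 1 codewords.
  weight 1: 3 codewords.
  weight 2: 3 codewords.
  weight 3: 1 codewords.
Minimum distance d = smallest w > 0 with A_w > 0 = 1.
Sanity: Σ A_w = 8 = 2^3 = 8 ✓.


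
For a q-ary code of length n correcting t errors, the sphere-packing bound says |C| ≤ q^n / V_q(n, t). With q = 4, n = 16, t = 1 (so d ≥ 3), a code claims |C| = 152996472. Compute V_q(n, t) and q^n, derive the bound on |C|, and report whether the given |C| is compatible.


V_q(n, t) = 49, q^n = 4294967296, Hamming bound = 87652393, |C| = 152996472 > bound (violated).

Step 1: Compute V_q(n, t) = Σ_{j=0}^1 C(n, j) (q−1)^j.
  j = 0: C(16,0)·(3)^0 = 1·1 = 1.
  j = 1: C(16,1)·(3)^1 = 16·3 = 48.
  V_q(n, t) = 1 + 48 = 49.
Step 2: q^n = 4^16 = 4294967296.
Step 3: Hamming bound ⌊q^n / V_q(n,t)⌋ = ⌊4294967296/49⌋ = 87652393.
Step 4: Compare |C| = 152996472 to 87652393: violated.
The claimed |C| lies above the Hamming bound, so no 4-ary code of length 16 with d ≥ 3 can have 152996472 codewords.


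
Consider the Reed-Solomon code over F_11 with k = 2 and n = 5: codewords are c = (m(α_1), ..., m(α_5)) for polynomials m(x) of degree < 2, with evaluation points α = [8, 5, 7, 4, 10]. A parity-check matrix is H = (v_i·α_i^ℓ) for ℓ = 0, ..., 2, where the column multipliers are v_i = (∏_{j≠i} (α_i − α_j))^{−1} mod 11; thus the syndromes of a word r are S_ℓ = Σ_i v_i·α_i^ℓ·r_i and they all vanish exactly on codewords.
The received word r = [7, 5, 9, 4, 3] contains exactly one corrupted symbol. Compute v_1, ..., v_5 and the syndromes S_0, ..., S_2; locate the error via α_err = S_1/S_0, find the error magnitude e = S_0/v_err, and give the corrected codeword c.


S = (1, 5, 3), error at position 2, error magnitude e = 3, c = [7, 2, 9, 4, 3].

Step 1: column multipliers v_i = (∏_{j≠i}(α_i − α_j))^{−1} mod 11.
  i = 1 (α = 8): (8−5)(8−7)(8−4)(8−10) = 3·1·4·(−2) = −24 ≡ 9, so v_1 = 9^{−1} = 5 (mod 11).
  i = 2 (α = 5): (5−8)(5−7)(5−4)(5−10) = (−3)·(−2)·1·(−5) = −30 ≡ 3, so v_2 = 3^{−1} = 4 (mod 11).
  i = 3 (α = 7): (7−8)(7−5)(7−4)(7−10) = (−1)·2·3·(−3) = 18 ≡ 7, so v_3 = 7^{−1} = 8 (mod 11).
  i = 4 (α = 4): (4−8)(4−5)(4−7)(4−10) = (−4)·(−1)·(−3)·(−6) = 72 ≡ 6, so v_4 = 6^{−1} = 2 (mod 11).
  i = 5 (α = 10): (10−8)(10−5)(10−7)(10−4) = 2·5·3·6 = 180 ≡ 4, so v_5 = 4^{−1} = 3 (mod 11).
  v = [5, 4, 8, 2, 3].
Step 2: syndromes of r = [7, 5, 9, 4, 3] (all sums mod 11).
  S_0 = Σ v_i r_i = 5·7 + 4·5 + 8·9 + 2·4 + 3·3 = 144 ≡ 1.
  S_1 = Σ v_i α_i r_i = 5·8·7 + 4·5·5 + 8·7·9 + 2·4·4 + 3·10·3 = 1006 ≡ 5.
  α_i^2 mod 11 = [9, 3, 5, 5, 1].
  S_2 = Σ v_i α_i^2 r_i = 5·9·7 + 4·3·5 + 8·5·9 + 2·5·4 + 3·1·3 = 784 ≡ 3.
  S = (1, 5, 3) ≠ 0, so r is not a codeword (an error is present).
Step 3: locate the error. For a single error e at position i, S_ℓ = v_i·e·α_i^ℓ, so α_err = S_1/S_0.
  S_0^{−1} = 1^{−1} = 1 (mod 11), so α_err = 5·1 = 5 ≡ 5 = α_2. Error position i = 2.
  Consistency check: S_2/S_1 = 3·9 = 27 ≡ 5 = α_err ✓ (single-error assumption holds).
Step 4: error magnitude e = S_0/v_2 = S_0·∏_{j≠2}(α_2 − α_j) = 1·3 = 3 ≡ 3 (mod 11).
Step 5: correct position 2: c_2 = r_2 − e = 5 − 3 ≡ 2 (mod 11). Hence c = [7, 2, 9, 4, 3].
  Check: interpolating c through the α_i gives m(x) = 1 + 9·x (degree < 2) with m(α_i) = c_i for every i, so c is indeed a codeword.


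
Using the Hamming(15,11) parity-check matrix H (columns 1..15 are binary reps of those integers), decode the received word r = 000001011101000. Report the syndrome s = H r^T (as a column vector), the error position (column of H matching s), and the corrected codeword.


s = (0, 0, 0, 1)^T, error position = 1, corrected codeword c = 100001011101000

Compute s = H r^T mod 2 one row at a time:
  s_1 = 1 + 1 + 1 + 0 + 1 + 0 + 0 + 0 = 4 ≡ 0 (mod 2).
  s_2 = 0 + 0 + 1 + 0 + 1 + 0 + 0 + 0 = 2 ≡ 0 (mod 2).
  s_3 = 0 + 0 + 1 + 0 + 1 + 0 + 0 + 0 = 2 ≡ 0 (mod 2).
  s_4 = 0 + 0 + 0 + 0 + 1 + 0 + 0 + 0 = 1 ≡ 1 (mod 2).
s = (0, 0, 0, 1)^T — this equals column 1 of H (binary 0001), so error is at position 1.
Correct: flip bit 1 of r = 000001011101000 to get c = 100001011101000.


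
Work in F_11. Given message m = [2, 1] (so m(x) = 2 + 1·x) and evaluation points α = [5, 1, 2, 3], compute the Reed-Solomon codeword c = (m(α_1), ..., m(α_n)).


c = [7, 3, 4, 5]

Message polynomial: m(x) = 2 + 1·x (mod 11).
For each evaluation point α_i, compute m(α_i) mod 11:
  α_1 = 5: Horner steps 1 → 7, so m(5) = 7.
  α_2 = 1: Horner steps 1 → 3, so m(1) = 3.
  α_3 = 2: Horner steps 1 → 4, so m(2) = 4.
  α_4 = 3: Horner steps 1 → 5, so m(3) = 5.
Codeword c = [7, 3, 4, 5] ∈ F_11^4.


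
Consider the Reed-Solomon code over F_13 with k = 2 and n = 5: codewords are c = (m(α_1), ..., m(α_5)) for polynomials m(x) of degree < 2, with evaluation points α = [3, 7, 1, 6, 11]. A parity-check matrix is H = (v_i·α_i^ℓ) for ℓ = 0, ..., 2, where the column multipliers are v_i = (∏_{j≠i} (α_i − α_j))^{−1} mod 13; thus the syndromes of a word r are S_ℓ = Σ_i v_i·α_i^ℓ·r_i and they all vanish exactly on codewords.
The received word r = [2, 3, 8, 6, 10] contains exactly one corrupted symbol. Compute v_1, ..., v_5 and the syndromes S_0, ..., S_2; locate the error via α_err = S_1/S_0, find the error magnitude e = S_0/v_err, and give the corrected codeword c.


S = (6, 1, 11), error at position 5, error magnitude e = 6, c = [2, 3, 8, 6, 4].

Step 1: column multipliers v_i = (∏_{j≠i}(α_i − α_j))^{−1} mod 13.
  i = 1 (α = 3): (3−7)(3−1)(3−6)(3−11) = (−4)·2·(−3)·(−8) = −192 ≡ 3, so v_1 = 3^{−1} = 9 (mod 13).
  i = 2 (α = 7): (7−3)(7−1)(7−6)(7−11) = 4·6·1·(−4) = −96 ≡ 8, so v_2 = 8^{−1} = 5 (mod 13).
  i = 3 (α = 1): (1−3)(1−7)(1−6)(1−11) = (−2)·(−6)·(−5)·(−10) = 600 ≡ 2, so v_3 = 2^{−1} = 7 (mod 13).
  i = 4 (α = 6): (6−3)(6−7)(6−1)(6−11) = 3·(−1)·5·(−5) = 75 ≡ 10, so v_4 = 10^{−1} = 4 (mod 13).
  i = 5 (α = 11): (11−3)(11−7)(11−1)(11−6) = 8·4·10·5 = 1600 ≡ 1, so v_5 = 1^{−1} = 1 (mod 13).
  v = [9, 5, 7, 4, 1].
Step 2: syndromes of r = [2, 3, 8, 6, 10] (all sums mod 13).
  S_0 = Σ v_i r_i = 9·2 + 5·3 + 7·8 + 4·6 + 1·10 = 123 ≡ 6.
  S_1 = Σ v_i α_i r_i = 9·3·2 + 5·7·3 + 7·1·8 + 4·6·6 + 1·11·10 = 469 ≡ 1.
  α_i^2 mod 13 = [9, 10, 1, 10, 4].
  S_2 = Σ v_i α_i^2 r_i = 9·9·2 + 5·10·3 + 7·1·8 + 4·10·6 + 1·4·10 = 648 ≡ 11.
  S = (6, 1, 11) ≠ 0, so r is not a codeword (an error is present).
Step 3: locate the error. For a single error e at position i, S_ℓ = v_i·e·α_i^ℓ, so α_err = S_1/S_0.
  S_0^{−1} = 6^{−1} = 11 (mod 13), so α_err = 1·11 = 11 ≡ 11 = α_5. Error position i = 5.
  Consistency check: S_2/S_1 = 11·1 = 11 ≡ 11 = α_err ✓ (single-error assumption holds).
Step 4: error magnitude e = S_0/v_5 = S_0·∏_{j≠5}(α_5 − α_j) = 6·1 = 6 ≡ 6 (mod 13).
Step 5: correct position 5: c_5 = r_5 − e = 10 − 6 ≡ 4 (mod 13). Hence c = [2, 3, 8, 6, 4].
  Check: interpolating c through the α_i gives m(x) = 11 + 10·x (degree < 2) with m(α_i) = c_i for every i, so c is indeed a codeword.


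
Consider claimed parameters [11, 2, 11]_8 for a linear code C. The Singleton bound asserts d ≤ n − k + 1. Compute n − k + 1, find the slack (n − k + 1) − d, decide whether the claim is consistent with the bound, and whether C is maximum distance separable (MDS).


Singleton RHS = n − k + 1 = 10, slack = -1, bound violated (no such code; not MDS).

Singleton bound: d ≤ n − k + 1.
Here n = 11, k = 2, so n − k + 1 = 10.
Given d = 11, check d ≤ 10: NO.
Slack = (n − k + 1) − d = -1.
The slack is negative: d = 11 exceeds n − k + 1 = 10 by 1, so the Singleton bound is violated and no linear [11, 2, 11]_8 code can exist. In particular it is not MDS (MDS requires d = n − k + 1 exactly).
Description: the claimed parameters are [11, 2, 11]_8; such a code would be impossible (violates the Singleton bound).


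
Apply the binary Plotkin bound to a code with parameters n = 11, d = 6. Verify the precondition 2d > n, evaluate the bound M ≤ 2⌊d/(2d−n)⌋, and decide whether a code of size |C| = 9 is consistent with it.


Plotkin bound M ≤ 12; given |C| = 9 ≤ bound (satisfied).

Check applicability: 2d = 12, n = 11.
2d − n = 1 > 0, so Plotkin applies.
Compute d/(2d−n) = 6/1 ≈ 6.0000.
⌊d/(2d−n)⌋ = 6.
Plotkin bound: M ≤ 2·6 = 12.
Given |C| = 9, check: satisfied.
This |C| is below the Plotkin bound.


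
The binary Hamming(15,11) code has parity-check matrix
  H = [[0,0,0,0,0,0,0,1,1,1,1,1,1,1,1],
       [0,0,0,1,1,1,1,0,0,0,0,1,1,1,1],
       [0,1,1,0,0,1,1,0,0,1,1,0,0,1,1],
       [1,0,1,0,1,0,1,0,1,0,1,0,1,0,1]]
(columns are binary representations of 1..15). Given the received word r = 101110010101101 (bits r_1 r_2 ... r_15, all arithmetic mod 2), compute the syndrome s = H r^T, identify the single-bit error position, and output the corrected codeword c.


s = (1, 1, 1, 1)^T, error position = 15, corrected codeword c = 101110010101100

Compute s = H r^T mod 2 one row at a time:
  s_1 = 1 + 0 + 1 + 0 + 1 + 1 + 0 + 1 = 5 ≡ 1 (mod 2).
  s_2 = 1 + 1 + 0 + 0 + 1 + 1 + 0 + 1 = 5 ≡ 1 (mod 2).
  s_3 = 0 + 1 + 0 + 0 + 1 + 0 + 0 + 1 = 3 ≡ 1 (mod 2).
  s_4 = 1 + 1 + 1 + 0 + 0 + 0 + 1 + 1 = 5 ≡ 1 (mod 2).
s = (1, 1, 1, 1)^T — this equals column 15 of H (binary 1111), so error is at position 15.
Correct: flip bit 15 of r = 101110010101101 to get c = 101110010101100.


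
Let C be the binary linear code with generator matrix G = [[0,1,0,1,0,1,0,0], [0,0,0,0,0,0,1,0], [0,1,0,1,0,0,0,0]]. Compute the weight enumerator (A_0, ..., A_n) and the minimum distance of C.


Weight distribution: A_0 = 1, A_1 = 2, A_2 = 2, A_3 = 2, A_4 = 1. Minimum distance d = 1.

Enumerate all 2^3 = 8 messages m ∈ F_2^3.
For each, compute codeword c = mG in F_2^8, then tally its weight.
  m = 000 → c = 00000000, weight = 0.
  m = 100 → c = 01010100, weight = 3.
  m = 010 → c = 00000010, weight = 1.
  m = 110 → c = 01010110, weight = 4.
  m = 001 → c = 01010000, weight = 2.
  m = 101 → c = 00000100, weight = 1.
  m = 011 → c = 01010010, weight = 3.
  m = 111 → c = 00000110, weight = 2.
Tally weights:
  weight 0: 1 codewords.
  weight 1: 2 codewords.
  weight 2: 2 codewords.
  weight 3: 2 codewords.
  weight 4: 1 codewords.
Minimum distance d = smallest w > 0 with A_w > 0 = 1.
Sanity: Σ A_w = 8 = 2^3 = 8 ✓.


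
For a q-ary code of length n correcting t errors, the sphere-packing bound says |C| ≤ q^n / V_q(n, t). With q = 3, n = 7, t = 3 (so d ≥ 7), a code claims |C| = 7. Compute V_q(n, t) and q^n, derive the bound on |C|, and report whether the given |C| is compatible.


V_q(n, t) = 379, q^n = 2187, Hamming bound = 5, |C| = 7 > bound (violated).

Step 1: Compute V_q(n, t) = Σ_{j=0}^3 C(n, j) (q−1)^j.
  j = 0: C(7,0)·(2)^0 = 1·1 = 1.
  j = 1: C(7,1)·(2)^1 = 7·2 = 14.
  j = 2: C(7,2)·(2)^2 = 21·4 = 84.
  j = 3: C(7,3)·(2)^3 = 35·8 = 280.
  V_q(n, t) = 1 + 14 + 84 + 280 = 379.
Step 2: q^n = 3^7 = 2187.
Step 3: Hamming bound ⌊q^n / V_q(n,t)⌋ = ⌊2187/379⌋ = 5.
Step 4: Compare |C| = 7 to 5: violated.
The claimed |C| lies above the Hamming bound, so no 3-ary code of length 7 with d ≥ 7 can have 7 codewords.


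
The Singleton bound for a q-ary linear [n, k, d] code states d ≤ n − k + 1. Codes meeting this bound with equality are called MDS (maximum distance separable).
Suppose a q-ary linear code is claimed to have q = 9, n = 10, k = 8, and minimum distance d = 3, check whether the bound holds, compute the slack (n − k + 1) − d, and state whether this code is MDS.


Singleton RHS = n − k + 1 = 3, slack = 0, bound satisfied, MDS.

Singleton bound: d ≤ n − k + 1.
Here n = 10, k = 8, so n − k + 1 = 3.
Given d = 3, check d ≤ 3: YES.
Slack = (n − k + 1) − d = 0.
The code is MDS (slack = 0).
Description: the claimed parameters are [10, 8, 3]_9; such a code would be MDS (meets Singleton bound).


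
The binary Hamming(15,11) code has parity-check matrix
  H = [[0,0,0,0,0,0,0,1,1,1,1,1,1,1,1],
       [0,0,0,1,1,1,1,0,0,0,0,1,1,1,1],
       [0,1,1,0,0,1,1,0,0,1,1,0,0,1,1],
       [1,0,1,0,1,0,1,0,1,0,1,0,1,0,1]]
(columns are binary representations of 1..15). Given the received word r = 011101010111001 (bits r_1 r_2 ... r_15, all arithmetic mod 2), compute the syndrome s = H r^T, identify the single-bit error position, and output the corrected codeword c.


s = (1, 0, 0, 1)^T, error position = 9, corrected codeword c = 011101011111001

Compute s = H r^T mod 2 one row at a time:
  s_1 = 1 + 0 + 1 + 1 + 1 + 0 + 0 + 1 = 5 ≡ 1 (mod 2).
  s_2 = 1 + 0 + 1 + 0 + 1 + 0 + 0 + 1 = 4 ≡ 0 (mod 2).
  s_3 = 1 + 1 + 1 + 0 + 1 + 1 + 0 + 1 = 6 ≡ 0 (mod 2).
  s_4 = 0 + 1 + 0 + 0 + 0 + 1 + 0 + 1 = 3 ≡ 1 (mod 2).
s = (1, 0, 0, 1)^T — this equals column 9 of H (binary 1001), so error is at position 9.
Correct: flip bit 9 of r = 011101010111001 to get c = 011101011111001.


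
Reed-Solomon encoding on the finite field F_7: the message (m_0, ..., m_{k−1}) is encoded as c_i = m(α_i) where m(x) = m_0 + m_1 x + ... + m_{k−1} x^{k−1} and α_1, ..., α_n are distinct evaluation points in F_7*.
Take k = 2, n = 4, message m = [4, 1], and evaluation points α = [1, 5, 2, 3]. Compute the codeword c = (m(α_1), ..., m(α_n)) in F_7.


c = [5, 2, 6, 0]

Message polynomial: m(x) = 4 + 1·x (mod 7).
For each evaluation point α_i, compute m(α_i) mod 7:
  α_1 = 1: Horner steps 1 → 5, so m(1) = 5.
  α_2 = 5: Horner steps 1 → 2, so m(5) = 2.
  α_3 = 2: Horner steps 1 → 6, so m(2) = 6.
  α_4 = 3: Horner steps 1 → 0, so m(3) = 0.
Codeword c = [5, 2, 6, 0] ∈ F_7^4.


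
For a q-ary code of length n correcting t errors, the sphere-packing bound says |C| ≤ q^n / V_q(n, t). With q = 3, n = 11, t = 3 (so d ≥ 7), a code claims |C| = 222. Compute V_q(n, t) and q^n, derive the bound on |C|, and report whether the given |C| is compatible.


V_q(n, t) = 1563, q^n = 177147, Hamming bound = 113, |C| = 222 > bound (violated).

Step 1: Compute V_q(n, t) = Σ_{j=0}^3 C(n, j) (q−1)^j.
  j = 0: C(11,0)·(2)^0 = 1·1 = 1.
  j = 1: C(11,1)·(2)^1 = 11·2 = 22.
  j = 2: C(11,2)·(2)^2 = 55·4 = 220.
  j = 3: C(11,3)·(2)^3 = 165·8 = 1320.
  V_q(n, t) = 1 + 22 + 220 + 1320 = 1563.
Step 2: q^n = 3^11 = 177147.
Step 3: Hamming bound ⌊q^n / V_q(n,t)⌋ = ⌊177147/1563⌋ = 113.
Step 4: Compare |C| = 222 to 113: violated.
The claimed |C| lies above the Hamming bound, so no 3-ary code of length 11 with d ≥ 7 can have 222 codewords.


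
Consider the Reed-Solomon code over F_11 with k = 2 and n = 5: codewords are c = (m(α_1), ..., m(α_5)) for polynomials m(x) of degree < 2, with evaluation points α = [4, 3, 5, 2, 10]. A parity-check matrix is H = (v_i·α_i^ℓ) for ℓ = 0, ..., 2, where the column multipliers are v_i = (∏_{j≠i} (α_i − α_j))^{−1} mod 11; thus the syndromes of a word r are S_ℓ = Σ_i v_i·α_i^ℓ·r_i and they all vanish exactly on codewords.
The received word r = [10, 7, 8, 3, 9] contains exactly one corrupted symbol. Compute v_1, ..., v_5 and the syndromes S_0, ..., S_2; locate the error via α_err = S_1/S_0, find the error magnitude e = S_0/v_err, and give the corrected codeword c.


S = (9, 5, 4), error at position 2, error magnitude e = 6, c = [10, 1, 8, 3, 9].

Step 1: column multipliers v_i = (∏_{j≠i}(α_i − α_j))^{−1} mod 11.
  i = 1 (α = 4): (4−3)(4−5)(4−2)(4−10) = 1·(−1)·2·(−6) = 12 ≡ 1, so v_1 = 1^{−1} = 1 (mod 11).
  i = 2 (α = 3): (3−4)(3−5)(3−2)(3−10) = (−1)·(−2)·1·(−7) = −14 ≡ 8, so v_2 = 8^{−1} = 7 (mod 11).
  i = 3 (α = 5): (5−4)(5−3)(5−2)(5−10) = 1·2·3·(−5) = −30 ≡ 3, so v_3 = 3^{−1} = 4 (mod 11).
  i = 4 (α = 2): (2−4)(2−3)(2−5)(2−10) = (−2)·(−1)·(−3)·(−8) = 48 ≡ 4, so v_4 = 4^{−1} = 3 (mod 11).
  i = 5 (α = 10): (10−4)(10−3)(10−5)(10−2) = 6·7·5·8 = 1680 ≡ 8, so v_5 = 8^{−1} = 7 (mod 11).
  v = [1, 7, 4, 3, 7].
Step 2: syndromes of r = [10, 7, 8, 3, 9] (all sums mod 11).
  S_0 = Σ v_i r_i = 1·10 + 7·7 + 4·8 + 3·3 + 7·9 = 163 ≡ 9.
  S_1 = Σ v_i α_i r_i = 1·4·10 + 7·3·7 + 4·5·8 + 3·2·3 + 7·10·9 = 995 ≡ 5.
  α_i^2 mod 11 = [5, 9, 3, 4, 1].
  S_2 = Σ v_i α_i^2 r_i = 1·5·10 + 7·9·7 + 4·3·8 + 3·4·3 + 7·1·9 = 686 ≡ 4.
  S = (9, 5, 4) ≠ 0, so r is not a codeword (an error is present).
Step 3: locate the error. For a single error e at position i, S_ℓ = v_i·e·α_i^ℓ, so α_err = S_1/S_0.
  S_0^{−1} = 9^{−1} = 5 (mod 11), so α_err = 5·5 = 25 ≡ 3 = α_2. Error position i = 2.
  Consistency check: S_2/S_1 = 4·9 = 36 ≡ 3 = α_err ✓ (single-error assumption holds).
Step 4: error magnitude e = S_0/v_2 = S_0·∏_{j≠2}(α_2 − α_j) = 9·8 = 72 ≡ 6 (mod 11).
Step 5: correct position 2: c_2 = r_2 − e = 7 − 6 ≡ 1 (mod 11). Hence c = [10, 1, 8, 3, 9].
  Check: interpolating c through the α_i gives m(x) = 7 + 9·x (degree < 2) with m(α_i) = c_i for every i, so c is indeed a codeword.


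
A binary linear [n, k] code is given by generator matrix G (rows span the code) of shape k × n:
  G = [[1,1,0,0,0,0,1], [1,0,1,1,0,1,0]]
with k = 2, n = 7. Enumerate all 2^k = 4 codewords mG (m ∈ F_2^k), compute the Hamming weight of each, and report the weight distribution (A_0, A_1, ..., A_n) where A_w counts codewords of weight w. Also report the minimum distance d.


Weight distribution: A_0 = 1, A_3 = 1, A_4 = 1, A_5 = 1. Minimum distance d = 3.

Enumerate all 2^2 = 4 messages m ∈ F_2^2.
For each, compute codeword c = mG in F_2^7, then tally its weight.
  m = 00 → c = 0000000, weight = 0.
  m = 10 → c = 1100001, weight = 3.
  m = 01 → c = 1011010, weight = 4.
  m = 11 → c = 0111011, weight = 5.
Tally weights:
  weight 0: 1 codewords.
  weight 3: 1 codewords.
  weight 4: 1 codewords.
  weight 5: 1 codewords.
Minimum distance d = smallest w > 0 with A_w > 0 = 3.
Sanity: Σ A_w = 4 = 2^2 = 4 ✓.


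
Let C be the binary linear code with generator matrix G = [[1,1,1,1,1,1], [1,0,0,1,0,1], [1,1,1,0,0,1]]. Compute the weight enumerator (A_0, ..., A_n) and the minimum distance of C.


Weight distribution: A_0 = 1, A_2 = 1, A_3 = 4, A_4 = 1, A_6 = 1. Minimum distance d = 2.

Enumerate all 2^3 = 8 messages m ∈ F_2^3.
For each, compute codeword c = mG in F_2^6, then tally its weight.
  m = 000 → c = 000000, weight = 0.
  m = 100 → c = 111111, weight = 6.
  m = 010 → c = 100101, weight = 3.
  m = 110 → c = 011010, weight = 3.
  m = 001 → c = 111001, weight = 4.
  m = 101 → c = 000110, weight = 2.
  m = 011 → c = 011100, weight = 3.
  m = 111 → c = 100011, weight = 3.
Tally weights:
  weight 0: 1 codewords.
  weight 2: 1 codewords.
  weight 3: 4 codewords.
  weight 4: 1 codewords.
  weight 6: 1 codewords.
Minimum distance d = smallest w > 0 with A_w > 0 = 2.
Sanity: Σ A_w = 8 = 2^3 = 8 ✓.


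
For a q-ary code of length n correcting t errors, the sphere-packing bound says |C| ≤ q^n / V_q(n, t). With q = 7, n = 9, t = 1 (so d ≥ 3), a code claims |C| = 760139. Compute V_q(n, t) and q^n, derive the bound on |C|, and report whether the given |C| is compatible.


V_q(n, t) = 55, q^n = 40353607, Hamming bound = 733701, |C| = 760139 > bound (violated).

Step 1: Compute V_q(n, t) = Σ_{j=0}^1 C(n, j) (q−1)^j.
  j = 0: C(9,0)·(6)^0 = 1·1 = 1.
  j = 1: C(9,1)·(6)^1 = 9·6 = 54.
  V_q(n, t) = 1 + 54 = 55.
Step 2: q^n = 7^9 = 40353607.
Step 3: Hamming bound ⌊q^n / V_q(n,t)⌋ = ⌊40353607/55⌋ = 733701.
Step 4: Compare |C| = 760139 to 733701: violated.
The claimed |C| lies above the Hamming bound, so no 7-ary code of length 9 with d ≥ 3 can have 760139 codewords.


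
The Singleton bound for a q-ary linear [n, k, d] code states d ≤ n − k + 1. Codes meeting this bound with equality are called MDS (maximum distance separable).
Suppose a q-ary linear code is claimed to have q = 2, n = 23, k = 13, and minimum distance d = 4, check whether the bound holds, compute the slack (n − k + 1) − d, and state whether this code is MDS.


Singleton RHS = n − k + 1 = 11, slack = 7, bound satisfied, not MDS.

Singleton bound: d ≤ n − k + 1.
Here n = 23, k = 13, so n − k + 1 = 11.
Given d = 4, check d ≤ 11: YES.
Slack = (n − k + 1) − d = 7.
The code is NOT MDS (slack = 7 > 0).
Description: the claimed parameters are [23, 13, 4]_2; such a code would be non-MDS.


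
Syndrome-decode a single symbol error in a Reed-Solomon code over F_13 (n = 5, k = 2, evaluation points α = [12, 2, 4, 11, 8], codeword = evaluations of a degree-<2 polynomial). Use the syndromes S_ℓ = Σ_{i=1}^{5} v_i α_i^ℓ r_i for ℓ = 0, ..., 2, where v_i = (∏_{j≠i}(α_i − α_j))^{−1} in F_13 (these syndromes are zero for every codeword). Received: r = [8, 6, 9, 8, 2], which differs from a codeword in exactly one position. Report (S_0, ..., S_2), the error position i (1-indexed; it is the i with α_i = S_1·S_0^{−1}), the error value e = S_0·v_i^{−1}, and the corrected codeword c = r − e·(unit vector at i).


S = (10, 6, 1), error at position 4, error magnitude e = 8, c = [8, 6, 9, 0, 2].

Step 1: column multipliers v_i = (∏_{j≠i}(α_i − α_j))^{−1} mod 13.
  i = 1 (α = 12): (12−2)(12−4)(12−11)(12−8) = 10·8·1·4 = 320 ≡ 8, so v_1 = 8^{−1} = 5 (mod 13).
  i = 2 (α = 2): (2−12)(2−4)(2−11)(2−8) = (−10)·(−2)·(−9)·(−6) = 1080 ≡ 1, so v_2 = 1^{−1} = 1 (mod 13).
  i = 3 (α = 4): (4−12)(4−2)(4−11)(4−8) = (−8)·2·(−7)·(−4) = −448 ≡ 7, so v_3 = 7^{−1} = 2 (mod 13).
  i = 4 (α = 11): (11−12)(11−2)(11−4)(11−8) = (−1)·9·7·3 = −189 ≡ 6, so v_4 = 6^{−1} = 11 (mod 13).
  i = 5 (α = 8): (8−12)(8−2)(8−4)(8−11) = (−4)·6·4·(−3) = 288 ≡ 2, so v_5 = 2^{−1} = 7 (mod 13).
  v = [5, 1, 2, 11, 7].
Step 2: syndromes of r = [8, 6, 9, 8, 2] (all sums mod 13).
  S_0 = Σ v_i r_i = 5·8 + 1·6 + 2·9 + 11·8 + 7·2 = 166 ≡ 10.
  S_1 = Σ v_i α_i r_i = 5·12·8 + 1·2·6 + 2·4·9 + 11·11·8 + 7·8·2 = 1644 ≡ 6.
  α_i^2 mod 13 = [1, 4, 3, 4, 12].
  S_2 = Σ v_i α_i^2 r_i = 5·1·8 + 1·4·6 + 2·3·9 + 11·4·8 + 7·12·2 = 638 ≡ 1.
  S = (10, 6, 1) ≠ 0, so r is not a codeword (an error is present).
Step 3: locate the error. For a single error e at position i, S_ℓ = v_i·e·α_i^ℓ, so α_err = S_1/S_0.
  S_0^{−1} = 10^{−1} = 4 (mod 13), so α_err = 6·4 = 24 ≡ 11 = α_4. Error position i = 4.
  Consistency check: S_2/S_1 = 1·11 = 11 ≡ 11 = α_err ✓ (single-error assumption holds).
Step 4: error magnitude e = S_0/v_4 = S_0·∏_{j≠4}(α_4 − α_j) = 10·6 = 60 ≡ 8 (mod 13).
Step 5: correct position 4: c_4 = r_4 − e = 8 − 8 ≡ 0 (mod 13). Hence c = [8, 6, 9, 0, 2].
  Check: interpolating c through the α_i gives m(x) = 3 + 8·x (degree < 2) with m(α_i) = c_i for every i, so c is indeed a codeword.


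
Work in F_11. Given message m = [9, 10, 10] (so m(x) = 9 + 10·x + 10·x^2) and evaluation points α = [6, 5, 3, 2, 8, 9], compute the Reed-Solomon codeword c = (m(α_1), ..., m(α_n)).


c = [0, 1, 8, 3, 3, 7]

Message polynomial: m(x) = 9 + 10·x + 10·x^2 (mod 11).
For each evaluation point α_i, compute m(α_i) mod 11:
  α_1 = 6: Horner steps 10 → 4 → 0, so m(6) = 0.
  α_2 = 5: Horner steps 10 → 5 → 1, so m(5) = 1.
  α_3 = 3: Horner steps 10 → 7 → 8, so m(3) = 8.
  α_4 = 2: Horner steps 10 → 8 → 3, so m(2) = 3.
  α_5 = 8: Horner steps 10 → 2 → 3, so m(8) = 3.
  α_6 = 9: Horner steps 10 → 1 → 7, so m(9) = 7.
Codeword c = [0, 1, 8, 3, 3, 7] ∈ F_11^6.


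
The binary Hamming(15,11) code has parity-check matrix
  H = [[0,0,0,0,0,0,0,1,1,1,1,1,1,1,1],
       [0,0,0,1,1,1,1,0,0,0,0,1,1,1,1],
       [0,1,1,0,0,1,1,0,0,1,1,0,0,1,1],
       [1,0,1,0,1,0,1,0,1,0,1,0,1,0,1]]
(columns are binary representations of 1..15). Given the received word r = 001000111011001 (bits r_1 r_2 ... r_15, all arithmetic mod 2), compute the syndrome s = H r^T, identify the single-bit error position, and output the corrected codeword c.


s = (1, 1, 0, 1)^T, error position = 13, corrected codeword c = 001000111011101

Compute s = H r^T mod 2 one row at a time:
  s_1 = 1 + 1 + 0 + 1 + 1 + 0 + 0 + 1 = 5 ≡ 1 (mod 2).
  s_2 = 0 + 0 + 0 + 1 + 1 + 0 + 0 + 1 = 3 ≡ 1 (mod 2).
  s_3 = 0 + 1 + 0 + 1 + 0 + 1 + 0 + 1 = 4 ≡ 0 (mod 2).
  s_4 = 0 + 1 + 0 + 1 + 1 + 1 + 0 + 1 = 5 ≡ 1 (mod 2).
s = (1, 1, 0, 1)^T — this equals column 13 of H (binary 1101), so error is at position 13.
Correct: flip bit 13 of r = 001000111011001 to get c = 001000111011101.
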